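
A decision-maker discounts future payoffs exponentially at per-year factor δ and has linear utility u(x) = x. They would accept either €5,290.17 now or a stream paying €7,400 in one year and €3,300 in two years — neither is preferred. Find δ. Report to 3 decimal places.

δ ≈ 0.570

Equating present values: 5290.17 = 7400δ + 3300δ².
Rearranged: 3300δ² + 7400δ − 5290.17 = 0.
By the quadratic formula (taking the positive root), δ = (−7400 + √124590244.00) / 6600 ≈ 0.570.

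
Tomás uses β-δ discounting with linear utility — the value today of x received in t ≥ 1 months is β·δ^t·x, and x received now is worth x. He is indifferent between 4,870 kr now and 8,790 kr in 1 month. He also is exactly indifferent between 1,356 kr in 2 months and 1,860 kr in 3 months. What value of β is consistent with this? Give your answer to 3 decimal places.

Both payoffs in the second observation are in the future, so β drops out: δ^2·1356 = δ^3·1860 ⇒ δ = 1356/1860 = 0.72903.
The first indifference: 4870 = β·δ·8790, so β = 4870/(δ·8790) = 4870/(0.72903·8790) ≈ 0.760.

β ≈ 0.760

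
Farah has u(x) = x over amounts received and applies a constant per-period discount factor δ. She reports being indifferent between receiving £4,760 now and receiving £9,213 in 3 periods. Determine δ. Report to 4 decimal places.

δ ≈ 0.8024

Indifference means u(4760) = δ^3 · u(9213), so δ^3 = u(4760)/u(9213).
With u(x) = x: δ^3 = 4760/9213 = 0.51666.
Hence δ = (0.51666)^(1/3) = 0.802420.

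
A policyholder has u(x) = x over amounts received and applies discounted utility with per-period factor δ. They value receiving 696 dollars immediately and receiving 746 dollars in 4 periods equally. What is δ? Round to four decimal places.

δ ≈ 0.9828

Equating discounted utilities: u(696) = δ^4·u(746) ⇒ δ^4 = u(696)/u(746).
With u(x) = x: δ^4 = 696/746 = 0.93298.
So δ = 0.93298^(1/4) ≈ 0.9828.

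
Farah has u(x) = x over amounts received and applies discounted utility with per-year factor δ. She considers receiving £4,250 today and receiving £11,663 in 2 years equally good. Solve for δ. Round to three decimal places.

δ ≈ 0.604

Indifference means u(4250) = δ^2 · u(11663), so δ^2 = u(4250)/u(11663).
With u(x) = x: δ^2 = 4250/11663 = 0.36440.
Taking the square root: δ = 0.36440^(1/2) ≈ 0.604.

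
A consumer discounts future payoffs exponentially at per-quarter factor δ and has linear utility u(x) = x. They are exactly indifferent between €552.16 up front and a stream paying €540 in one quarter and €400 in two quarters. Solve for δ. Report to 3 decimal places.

Present value of the stream is 540·δ + 400·δ². Indifference gives 540δ + 400δ² = 552.16.
So 400δ² + 540δ − 552.16 = 0.
δ = (−540 + √(540² + 4·400·552.16)) / (2·400) = (−540 + √1175056.00) / 800 ≈ 0.680.

δ ≈ 0.680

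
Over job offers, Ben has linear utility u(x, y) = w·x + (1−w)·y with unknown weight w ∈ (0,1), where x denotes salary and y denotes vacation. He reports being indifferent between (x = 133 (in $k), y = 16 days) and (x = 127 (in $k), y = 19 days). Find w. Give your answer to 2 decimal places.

u(133,16) = u(127,19) means w·133 + (1−w)·16 = w·127 + (1−w)·19.
Collecting terms: w·6 = (1−w)·3.
The marginal rate of substitution is 3/6, so w = 3/(6+3) = 0.33.

w = 0.33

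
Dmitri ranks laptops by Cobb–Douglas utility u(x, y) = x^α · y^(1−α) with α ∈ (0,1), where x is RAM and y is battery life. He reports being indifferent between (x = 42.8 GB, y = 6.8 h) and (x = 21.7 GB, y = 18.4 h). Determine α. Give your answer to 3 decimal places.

Set the two utilities equal: 42.8^α·6.8^(1−α) = 21.7^α·18.4^(1−α).
(42.8/21.7)^α = (18.4/6.8)^(1−α); take logs: α·ln(42.8/21.7) = (1−α)·ln(18.4/6.8), i.e. α·0.679226 = (1−α)·0.995428.
With A = 0.679226 and B = 0.995428: α·A = (1−α)·B, so α = B/(A+B) = 0.995428/1.674654 ≈ 0.594.

α ≈ 0.594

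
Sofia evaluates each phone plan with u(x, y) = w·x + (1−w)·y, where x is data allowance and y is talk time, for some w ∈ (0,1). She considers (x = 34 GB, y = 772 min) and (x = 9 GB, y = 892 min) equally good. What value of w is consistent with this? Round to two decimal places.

w = 0.83

Indifference: w·34 + (1−w)·772 = w·9 + (1−w)·892.
Collecting terms: w·25 = (1−w)·120.
So w/(1−w) = 120/25 = 4.8000, giving w = 120/(25+120) = 0.83.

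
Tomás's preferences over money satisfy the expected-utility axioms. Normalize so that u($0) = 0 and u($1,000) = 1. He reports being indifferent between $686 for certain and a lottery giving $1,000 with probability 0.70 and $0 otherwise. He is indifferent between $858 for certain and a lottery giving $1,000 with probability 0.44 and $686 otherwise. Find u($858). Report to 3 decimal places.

0.832

The first gamble pins u($686): it must equal 0.70·1 + 0.30·0 = 0.70.
The second indifference gives u($858) = 0.44·u($1,000) + 0.56·u($686) = 0.44·1.00 + 0.56·0.70 = 0.8320.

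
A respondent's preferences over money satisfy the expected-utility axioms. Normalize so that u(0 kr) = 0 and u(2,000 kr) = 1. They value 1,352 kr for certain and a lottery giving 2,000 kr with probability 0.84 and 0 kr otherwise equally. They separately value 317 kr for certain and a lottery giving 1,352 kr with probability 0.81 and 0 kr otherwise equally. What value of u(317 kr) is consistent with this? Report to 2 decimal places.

0.68

The first gamble pins u(1,352 kr): it must equal 0.84·1 + 0.16·0 = 0.84.
Then u(317 kr) = 0.81·u(1,352 kr) + 0.19·u(0 kr) = 0.81·0.84 + 0.19·0.00 = 0.6804.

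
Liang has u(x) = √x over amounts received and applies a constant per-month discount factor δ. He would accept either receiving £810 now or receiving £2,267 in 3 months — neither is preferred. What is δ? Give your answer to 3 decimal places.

Indifference means u(810) = δ^3 · u(2267), so δ^3 = u(810)/u(2267).
With u(x) = √x: δ^3 = √810/√2267 = √(810/2267) = 0.59775.
So δ = 0.59775^(1/3) ≈ 0.842.

δ ≈ 0.842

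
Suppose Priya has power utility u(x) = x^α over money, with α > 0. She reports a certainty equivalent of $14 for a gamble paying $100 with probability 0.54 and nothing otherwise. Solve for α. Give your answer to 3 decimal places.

α ≈ 0.313

Since u(0) = 0, the lottery's EU is 0.54·100^α.
Equating: 14^α = 0.54·100^α, i.e. 0.1400^α = 0.54.
α = ln(0.54) / ln(14/100) = -0.616186/-1.966113 ≈ 0.313.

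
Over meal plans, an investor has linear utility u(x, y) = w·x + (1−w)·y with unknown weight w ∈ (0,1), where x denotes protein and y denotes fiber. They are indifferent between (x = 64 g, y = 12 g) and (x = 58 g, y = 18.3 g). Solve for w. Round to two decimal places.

w = 0.51

u(64,12) = u(58,18.3) means w·64 + (1−w)·12 = w·58 + (1−w)·18.3.
Collecting terms: w·6 = (1−w)·6.3.
The marginal rate of substitution is 6.3/6, so w = 6.3/(6+6.3) = 0.51.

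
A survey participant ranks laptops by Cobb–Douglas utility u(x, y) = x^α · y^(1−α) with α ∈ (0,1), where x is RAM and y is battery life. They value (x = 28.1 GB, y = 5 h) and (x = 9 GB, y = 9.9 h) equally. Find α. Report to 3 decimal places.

The Cobb–Douglas utilities coincide, so 28.1^α·5^(1−α) = 9^α·9.9^(1−α).
Taking logs: α·ln 28.1 + (1−α)·ln 5 = α·ln 9 + (1−α)·ln 9.9, i.e. α·1.138545 = (1−α)·0.683097.
So α/(1−α) = (0.683097)/(1.138545) = 0.599974, and α = 0.599974/1.599974 ≈ 0.375.

α ≈ 0.375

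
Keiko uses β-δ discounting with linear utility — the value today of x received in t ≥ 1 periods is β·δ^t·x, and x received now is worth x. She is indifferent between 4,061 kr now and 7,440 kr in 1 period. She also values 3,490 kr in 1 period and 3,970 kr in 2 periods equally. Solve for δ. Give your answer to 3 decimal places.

δ ≈ 0.879

The second indifference involves only future payoffs, so β cancels: β·δ^1·3490 = β·δ^2·3970, giving δ = 3490/3970 = 0.87909.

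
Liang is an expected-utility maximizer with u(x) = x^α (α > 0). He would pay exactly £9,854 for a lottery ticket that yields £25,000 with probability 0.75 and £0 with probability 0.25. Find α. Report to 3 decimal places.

α ≈ 0.309

Since u(0) = 0, the lottery's EU is 0.75·25000^α.
Equating: 9854^α = 0.75·25000^α, i.e. 0.3942^α = 0.75.
Taking logs: α·ln(9854/25000) = ln(0.75), so α = -0.287682 / -0.930998 ≈ 0.309.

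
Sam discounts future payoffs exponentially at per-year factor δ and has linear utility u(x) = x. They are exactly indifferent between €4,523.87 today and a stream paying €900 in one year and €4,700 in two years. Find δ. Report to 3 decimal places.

δ ≈ 0.890

The stream is worth 900δ + 4700δ² today, so 900δ + 4700δ² = 4523.87.
That is, 4700δ² + 900δ − 4523.87 = 0, a quadratic in δ.
δ = (−900 + √(900² + 4·4700·4523.87)) / (2·4700) = (−900 + √85858756.00) / 9400 ≈ 0.890.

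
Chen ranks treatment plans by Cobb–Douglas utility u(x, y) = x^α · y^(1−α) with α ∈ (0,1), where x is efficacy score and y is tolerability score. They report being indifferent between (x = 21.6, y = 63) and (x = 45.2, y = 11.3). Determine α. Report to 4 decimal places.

α ≈ 0.6994

Set the two utilities equal: 21.6^α·63^(1−α) = 45.2^α·11.3^(1−α).
Taking logs: α·ln 21.6 + (1−α)·ln 63 = α·ln 45.2 + (1−α)·ln 11.3, i.e. α·-0.7384038 = (1−α)·-1.7183320.
Thus α·(-2.4567358) = -1.7183320, so α = -1.7183320/-2.4567358 ≈ 0.6994.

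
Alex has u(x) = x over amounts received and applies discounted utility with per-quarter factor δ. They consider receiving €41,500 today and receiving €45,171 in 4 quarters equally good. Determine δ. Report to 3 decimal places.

Indifference means u(41500) = δ^4 · u(45171), so δ^4 = u(41500)/u(45171).
With u(x) = x: δ^4 = 41500/45171 = 0.91873.
Hence δ = (0.91873)^(1/4) = 0.97903.

δ ≈ 0.979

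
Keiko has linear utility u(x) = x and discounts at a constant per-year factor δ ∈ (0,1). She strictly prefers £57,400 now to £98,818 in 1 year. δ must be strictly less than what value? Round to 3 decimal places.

Comparing present values: 57400 > δ·98818.
So δ < 57400/98818 = 0.58087.

δ < 0.581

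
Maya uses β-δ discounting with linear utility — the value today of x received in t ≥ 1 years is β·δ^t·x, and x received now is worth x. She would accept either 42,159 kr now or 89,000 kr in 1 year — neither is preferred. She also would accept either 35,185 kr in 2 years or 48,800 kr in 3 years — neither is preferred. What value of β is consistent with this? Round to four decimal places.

β ≈ 0.6570

From the later pair, β·δ^2·35185 = β·δ^3·48800; dividing through, δ = 35185/48800 = 0.72100.
Substituting δ into 42159 = β·δ·89000: β = 42159/(64169.365) ≈ 0.6570.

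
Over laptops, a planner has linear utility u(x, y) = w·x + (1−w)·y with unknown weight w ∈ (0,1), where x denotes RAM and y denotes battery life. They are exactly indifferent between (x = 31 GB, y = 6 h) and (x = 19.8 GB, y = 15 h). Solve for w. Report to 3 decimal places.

w = 0.446

u(31,6) = u(19.8,15) means w·31 + (1−w)·6 = w·19.8 + (1−w)·15.
Rearranging, 11.2·w − 9·(1−w) = 0.
Hence w = 9/(11.2+9) = 9/20.2 = 0.446.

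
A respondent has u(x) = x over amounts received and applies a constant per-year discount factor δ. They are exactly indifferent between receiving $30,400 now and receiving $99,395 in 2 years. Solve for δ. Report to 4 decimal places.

The payoff in 2 years is discounted by δ^2, so u(30400) = δ^2·u(99395) and δ^2 = u(30400)/u(99395).
With u(x) = x: δ^2 = 30400/99395 = 0.30585.
Taking the square root: δ = 0.30585^(1/2) ≈ 0.5530.

δ ≈ 0.5530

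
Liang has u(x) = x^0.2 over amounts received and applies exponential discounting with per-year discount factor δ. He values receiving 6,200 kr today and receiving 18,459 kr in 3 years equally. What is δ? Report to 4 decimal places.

Equating discounted utilities: u(6200) = δ^3·u(18459) ⇒ δ^3 = u(6200)/u(18459).
Since u(x) = x^0.2, δ^3 = (6200/18459)^0.2 = 0.33588^0.2 = 0.80396.
So δ = 0.80396^(1/3) ≈ 0.9298.

δ ≈ 0.9298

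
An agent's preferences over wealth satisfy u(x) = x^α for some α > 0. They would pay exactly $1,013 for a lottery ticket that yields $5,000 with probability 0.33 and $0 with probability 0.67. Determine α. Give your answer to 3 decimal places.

α ≈ 0.694

The lottery's expected utility is 0.33·u(5000) + 0.67·u(0) = 0.33·5000^α (since u(0) = 0 for α > 0).
Indifference: 1013^α = 0.33·5000^α, so (1013/5000)^α = 0.33.
Taking logs: α·ln(1013/5000) = ln(0.33), so α = -1.108663 / -1.596522 ≈ 0.694.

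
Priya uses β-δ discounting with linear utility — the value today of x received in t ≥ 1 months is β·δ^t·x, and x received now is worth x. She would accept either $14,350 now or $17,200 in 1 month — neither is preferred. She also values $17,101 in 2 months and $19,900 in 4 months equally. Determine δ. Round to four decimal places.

Both payoffs in the second observation are in the future, so β drops out: δ^2·17101 = δ^4·19900 ⇒ δ^2 = 17101/19900 = 0.85935, so δ = 0.92701.

δ ≈ 0.9270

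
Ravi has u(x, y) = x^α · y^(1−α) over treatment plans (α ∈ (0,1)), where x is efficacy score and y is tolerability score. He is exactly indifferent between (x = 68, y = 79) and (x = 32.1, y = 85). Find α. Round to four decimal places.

α ≈ 0.0889

Indifference: 68^α · 79^(1−α) = 32.1^α · 85^(1−α).
Rearrange to (68/32.1)^α = (85/79)^(1−α) and take logs: α·0.7506517 = (1−α)·0.0732034.
So α/(1−α) = (0.0732034)/(0.7506517) = 0.0975198, and α = 0.0975198/1.0975198 ≈ 0.0889.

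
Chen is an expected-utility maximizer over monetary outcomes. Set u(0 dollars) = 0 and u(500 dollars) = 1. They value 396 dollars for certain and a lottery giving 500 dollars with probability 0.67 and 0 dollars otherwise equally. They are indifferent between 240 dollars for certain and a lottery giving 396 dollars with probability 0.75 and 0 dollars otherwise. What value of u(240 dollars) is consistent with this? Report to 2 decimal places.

0.50

First, u(396 dollars) = 0.67·u(500 dollars) + 0.33·u(0 dollars) = 0.67.
Then u(240 dollars) = 0.75·u(396 dollars) + 0.25·u(0 dollars) = 0.75·0.67 + 0.25·0.00 = 0.5025.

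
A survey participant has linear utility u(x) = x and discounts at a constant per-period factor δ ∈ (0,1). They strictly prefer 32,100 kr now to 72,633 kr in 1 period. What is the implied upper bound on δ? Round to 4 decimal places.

δ < 0.4419

The preference means 32100 > δ·72633.
So δ < 32100/72633 = 0.44195.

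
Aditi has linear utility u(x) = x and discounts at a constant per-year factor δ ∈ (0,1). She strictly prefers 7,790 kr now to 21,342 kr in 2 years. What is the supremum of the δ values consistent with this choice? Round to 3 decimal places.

Under u(x) = x this choice says 7790 > δ^2·21342.
Hence δ^2 < 7790/21342 = 0.36501, and x ↦ x^(1/2) is increasing on (0,∞).
δ < (7790/21342)^(1/2) ≈ 0.604.

δ < 0.604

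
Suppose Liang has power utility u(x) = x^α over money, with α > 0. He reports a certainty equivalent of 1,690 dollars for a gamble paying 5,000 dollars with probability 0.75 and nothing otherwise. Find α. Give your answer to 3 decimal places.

α ≈ 0.265

Since u(0) = 0, the lottery's EU is 0.75·5000^α.
Equating: 1690^α = 0.75·5000^α, i.e. 0.3380^α = 0.75.
Taking logs: α·ln(1690/5000) = ln(0.75), so α = -0.287682 / -1.084709 ≈ 0.265.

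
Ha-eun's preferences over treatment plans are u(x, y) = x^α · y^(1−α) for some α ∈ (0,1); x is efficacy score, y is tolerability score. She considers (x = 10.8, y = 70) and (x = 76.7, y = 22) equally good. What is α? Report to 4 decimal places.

Indifference: 10.8^α · 70^(1−α) = 76.7^α · 22^(1−α).
(10.8/76.7)^α = (22/70)^(1−α); take logs: α·ln(10.8/76.7) = (1−α)·ln(22/70), i.e. α·-1.9603556 = (1−α)·-1.1574528.
So α/(1−α) = (-1.1574528)/(-1.9603556) = 0.5904300, and α = 0.5904300/1.5904300 ≈ 0.3712.

α ≈ 0.3712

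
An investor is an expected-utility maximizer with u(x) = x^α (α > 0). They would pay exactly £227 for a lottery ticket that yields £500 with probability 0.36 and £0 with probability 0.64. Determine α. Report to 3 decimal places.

EU(lottery) = 0.36·500^α + 0.64·0 = 0.36·500^α.
Setting u(227) equal to that: 227^α = 0.36·500^α ⇒ (227/500)^α = 0.36.
Taking logs: α·ln(227/500) = ln(0.36), so α = -1.021651 / -0.789658 ≈ 1.294.

α ≈ 1.294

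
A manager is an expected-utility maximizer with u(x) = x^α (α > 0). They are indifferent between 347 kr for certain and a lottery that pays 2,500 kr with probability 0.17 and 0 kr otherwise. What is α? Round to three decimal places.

α ≈ 0.897

EU(lottery) = 0.17·2500^α + 0.83·0 = 0.17·2500^α.
Indifference: 347^α = 0.17·2500^α, so (347/2500)^α = 0.17.
α = ln(0.17) / ln(347/2500) = -1.771957/-1.974721 ≈ 0.897.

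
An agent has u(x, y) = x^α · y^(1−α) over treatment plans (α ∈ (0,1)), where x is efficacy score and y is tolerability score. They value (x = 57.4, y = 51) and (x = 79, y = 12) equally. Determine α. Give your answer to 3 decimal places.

α ≈ 0.819

The Cobb–Douglas utilities coincide, so 57.4^α·51^(1−α) = 79^α·12^(1−α).
Rearrange to (57.4/79)^α = (12/51)^(1−α) and take logs: α·-0.319404 = (1−α)·-1.446919.
So α/(1−α) = (-1.446919)/(-0.319404) = 4.530059, and α = 4.530059/5.530059 ≈ 0.819.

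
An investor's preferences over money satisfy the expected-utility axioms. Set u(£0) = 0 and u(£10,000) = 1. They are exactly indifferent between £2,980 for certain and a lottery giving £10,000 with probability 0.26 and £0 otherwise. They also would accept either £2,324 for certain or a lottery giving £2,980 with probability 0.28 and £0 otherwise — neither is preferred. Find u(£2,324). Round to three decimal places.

0.073

From the first indifference, u(£2,980) = 0.26·u(£10,000) + 0.74·u(£0) = 0.26·1 + 0.74·0 = 0.26.
Chaining: u(£2,324) = 0.28·0.26 + 0.72·0.00 = 0.0728.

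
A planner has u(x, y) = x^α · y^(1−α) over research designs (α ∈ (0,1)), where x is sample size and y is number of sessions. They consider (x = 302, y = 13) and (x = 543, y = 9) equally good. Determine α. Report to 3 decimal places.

α ≈ 0.385

The Cobb–Douglas utilities coincide, so 302^α·13^(1−α) = 543^α·9^(1−α).
(302/543)^α = (9/13)^(1−α); take logs: α·ln(302/543) = (1−α)·ln(9/13), i.e. α·-0.586682 = (1−α)·-0.367725.
Thus α·(-0.954407) = -0.367725, so α = -0.367725/-0.954407 ≈ 0.385.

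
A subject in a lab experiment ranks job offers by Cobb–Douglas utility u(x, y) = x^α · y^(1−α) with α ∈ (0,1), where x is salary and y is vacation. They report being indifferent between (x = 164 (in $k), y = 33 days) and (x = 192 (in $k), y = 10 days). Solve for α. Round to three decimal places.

α ≈ 0.883

The Cobb–Douglas utilities coincide, so 164^α·33^(1−α) = 192^α·10^(1−α).
Rearrange to (164/192)^α = (10/33)^(1−α) and take logs: α·-0.157629 = (1−α)·-1.193922.
So α/(1−α) = (-1.193922)/(-0.157629) = 7.574253, and α = 7.574253/8.574253 ≈ 0.883.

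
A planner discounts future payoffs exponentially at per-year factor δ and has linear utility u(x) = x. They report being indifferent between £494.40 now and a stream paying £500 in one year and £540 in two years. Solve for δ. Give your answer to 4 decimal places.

Present value of the stream is 500·δ + 540·δ². Indifference gives 500δ + 540δ² = 494.40.
So 540δ² + 500δ − 494.40 = 0.
By the quadratic formula (taking the positive root), δ = (−500 + √1317904.00) / 1080 ≈ 0.6000.

δ ≈ 0.6000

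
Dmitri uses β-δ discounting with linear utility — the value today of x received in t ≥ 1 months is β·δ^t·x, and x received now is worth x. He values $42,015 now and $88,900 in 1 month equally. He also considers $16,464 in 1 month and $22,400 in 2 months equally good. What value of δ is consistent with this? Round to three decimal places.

The second indifference involves only future payoffs, so β cancels: β·δ^1·16464 = β·δ^2·22400, giving δ = 16464/22400 = 0.73500.

δ ≈ 0.735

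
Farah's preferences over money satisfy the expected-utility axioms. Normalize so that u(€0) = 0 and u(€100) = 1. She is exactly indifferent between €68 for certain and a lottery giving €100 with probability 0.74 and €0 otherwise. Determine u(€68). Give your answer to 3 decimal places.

u(€68) equals the lottery's expected utility: 0.74·1 + 0.26·0 = 0.74.

0.740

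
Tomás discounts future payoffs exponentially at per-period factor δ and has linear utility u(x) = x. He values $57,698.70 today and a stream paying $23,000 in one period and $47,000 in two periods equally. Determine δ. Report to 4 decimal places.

The stream is worth 23000δ + 47000δ² today, so 23000δ + 47000δ² = 57698.70.
That is, 47000δ² + 23000δ − 57698.70 = 0, a quadratic in δ.
The positive root is δ = [−23000 + √(23000² + 4·47000·57698.70)] / (2·47000) = (−23000 + 106660.000)/94000 ≈ 0.8900.

δ ≈ 0.8900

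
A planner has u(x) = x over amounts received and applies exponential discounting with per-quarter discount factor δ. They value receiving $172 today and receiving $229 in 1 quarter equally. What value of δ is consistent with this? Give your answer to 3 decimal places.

δ ≈ 0.751

Equating discounted utilities: u(172) = δ·u(229) ⇒ δ = u(172)/u(229).
With u(x) = x: δ = 172/229 = 0.75109.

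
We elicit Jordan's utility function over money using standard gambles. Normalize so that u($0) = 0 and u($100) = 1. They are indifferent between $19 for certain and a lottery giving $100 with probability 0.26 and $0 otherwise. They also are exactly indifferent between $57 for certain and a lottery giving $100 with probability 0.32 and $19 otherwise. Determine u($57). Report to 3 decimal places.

0.497

The first gamble pins u($19): it must equal 0.26·1 + 0.74·0 = 0.26.
The second indifference gives u($57) = 0.32·u($100) + 0.68·u($19) = 0.32·1.00 + 0.68·0.26 = 0.4968.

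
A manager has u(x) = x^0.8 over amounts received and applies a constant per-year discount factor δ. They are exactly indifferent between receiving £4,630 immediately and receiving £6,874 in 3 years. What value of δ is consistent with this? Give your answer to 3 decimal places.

Indifference means u(4630) = δ^3 · u(6874), so δ^3 = u(4630)/u(6874).
Since u(x) = x^0.8, δ^3 = (4630/6874)^0.8 = 0.67355^0.8 = 0.72895.
Hence δ = (0.72895)^(1/3) = 0.89998.

δ ≈ 0.900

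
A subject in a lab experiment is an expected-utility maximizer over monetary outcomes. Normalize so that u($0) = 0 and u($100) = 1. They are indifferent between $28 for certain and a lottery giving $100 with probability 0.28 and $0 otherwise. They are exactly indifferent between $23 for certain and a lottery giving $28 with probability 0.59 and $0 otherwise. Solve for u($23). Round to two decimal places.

0.17

The first gamble pins u($28): it must equal 0.28·1 + 0.72·0 = 0.28.
Chaining: u($23) = 0.59·0.28 + 0.41·0.00 = 0.1652.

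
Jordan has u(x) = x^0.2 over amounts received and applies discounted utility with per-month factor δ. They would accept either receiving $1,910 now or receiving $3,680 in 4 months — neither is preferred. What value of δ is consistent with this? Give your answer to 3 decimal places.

δ ≈ 0.968

Indifference means u(1910) = δ^4 · u(3680), so δ^4 = u(1910)/u(3680).
Since u(x) = x^0.2, δ^4 = (1910/3680)^0.2 = 0.51902^0.2 = 0.87708.
Taking the 4th root: δ = 0.87708^(1/4) ≈ 0.968.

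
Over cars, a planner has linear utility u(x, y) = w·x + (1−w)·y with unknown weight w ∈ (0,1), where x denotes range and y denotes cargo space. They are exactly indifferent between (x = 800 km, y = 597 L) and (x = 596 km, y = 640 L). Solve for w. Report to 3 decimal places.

u(800,597) = u(596,640) means w·800 + (1−w)·597 = w·596 + (1−w)·640.
Rearranging, 204·w − 43·(1−w) = 0.
So w/(1−w) = 43/204 = 0.2108, giving w = 43/(204+43) = 0.174.

w = 0.174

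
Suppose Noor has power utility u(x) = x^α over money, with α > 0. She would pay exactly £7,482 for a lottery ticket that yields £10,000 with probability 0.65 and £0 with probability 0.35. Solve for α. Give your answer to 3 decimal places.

Since u(0) = 0, the lottery's EU is 0.65·10000^α.
Indifference: 7482^α = 0.65·10000^α, so (7482/10000)^α = 0.65.
α = ln(0.65) / ln(7482/10000) = -0.430783/-0.290085 ≈ 1.485.

α ≈ 1.485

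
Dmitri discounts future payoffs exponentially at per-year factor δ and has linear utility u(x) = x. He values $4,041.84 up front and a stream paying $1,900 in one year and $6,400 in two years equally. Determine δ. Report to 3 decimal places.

Equating present values: 4041.84 = 1900δ + 6400δ².
So 6400δ² + 1900δ − 4041.84 = 0.
δ = (−1900 + √(1900² + 4·6400·4041.84)) / (2·6400) = (−1900 + √107081104.00) / 12800 ≈ 0.660.

δ ≈ 0.660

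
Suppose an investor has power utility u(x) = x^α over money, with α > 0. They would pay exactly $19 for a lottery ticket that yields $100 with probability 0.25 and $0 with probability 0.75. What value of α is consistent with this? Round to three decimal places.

Since u(0) = 0, the lottery's EU is 0.25·100^α.
Setting u(19) equal to that: 19^α = 0.25·100^α ⇒ (19/100)^α = 0.25.
Take logs: α = ln 0.25 / ln(19/100) ≈ 0.83475.

α ≈ 0.835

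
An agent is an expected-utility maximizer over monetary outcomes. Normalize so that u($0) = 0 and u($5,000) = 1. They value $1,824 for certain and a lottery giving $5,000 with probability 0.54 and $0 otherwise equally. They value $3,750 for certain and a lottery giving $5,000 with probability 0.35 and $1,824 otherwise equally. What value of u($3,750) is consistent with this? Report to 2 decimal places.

The first gamble pins u($1,824): it must equal 0.54·1 + 0.46·0 = 0.54.
Chaining: u($3,750) = 0.35·1.00 + 0.65·0.54 = 0.7010.

0.70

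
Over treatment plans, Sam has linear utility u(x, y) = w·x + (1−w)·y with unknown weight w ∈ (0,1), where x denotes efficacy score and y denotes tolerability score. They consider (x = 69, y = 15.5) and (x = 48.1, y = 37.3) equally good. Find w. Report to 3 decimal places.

Equating utilities: w·69 + (1−w)·15.5 = w·48.1 + (1−w)·37.3.
Collecting terms: w·20.9 = (1−w)·21.8.
The marginal rate of substitution is 21.8/20.9, so w = 21.8/(20.9+21.8) = 0.511.

w = 0.511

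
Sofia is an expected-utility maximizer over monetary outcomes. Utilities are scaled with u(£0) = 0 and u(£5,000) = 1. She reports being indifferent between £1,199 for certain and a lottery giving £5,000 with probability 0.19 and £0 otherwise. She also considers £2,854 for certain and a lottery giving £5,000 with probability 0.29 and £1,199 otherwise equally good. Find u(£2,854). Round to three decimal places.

First, u(£1,199) = 0.19·u(£5,000) + 0.81·u(£0) = 0.19.
The second indifference gives u(£2,854) = 0.29·u(£5,000) + 0.71·u(£1,199) = 0.29·1.00 + 0.71·0.19 = 0.4249.

0.425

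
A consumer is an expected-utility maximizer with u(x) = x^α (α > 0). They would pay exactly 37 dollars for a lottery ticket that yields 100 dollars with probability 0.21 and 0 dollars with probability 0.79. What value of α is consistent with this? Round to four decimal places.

α ≈ 1.5697

EU(lottery) = 0.21·100^α + 0.79·0 = 0.21·100^α.
Indifference: 37^α = 0.21·100^α, so (37/100)^α = 0.21.
Take logs: α = ln 0.21 / ln(37/100) ≈ 1.569670.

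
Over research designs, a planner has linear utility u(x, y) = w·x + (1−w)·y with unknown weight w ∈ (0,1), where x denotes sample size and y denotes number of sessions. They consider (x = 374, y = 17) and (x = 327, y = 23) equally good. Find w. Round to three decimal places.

u(374,17) = u(327,23) means w·374 + (1−w)·17 = w·327 + (1−w)·23.
Collecting terms: w·47 = (1−w)·6.
So w/(1−w) = 6/47 = 0.1277, giving w = 6/(47+6) = 0.113.

w = 0.113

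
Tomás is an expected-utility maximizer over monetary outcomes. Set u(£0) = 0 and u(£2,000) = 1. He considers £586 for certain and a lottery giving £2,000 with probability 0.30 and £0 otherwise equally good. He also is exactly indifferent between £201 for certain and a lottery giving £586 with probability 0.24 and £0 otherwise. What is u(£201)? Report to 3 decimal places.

0.072

The first gamble pins u(£586): it must equal 0.30·1 + 0.70·0 = 0.30.
Then u(£201) = 0.24·u(£586) + 0.76·u(£0) = 0.24·0.30 + 0.76·0.00 = 0.0720.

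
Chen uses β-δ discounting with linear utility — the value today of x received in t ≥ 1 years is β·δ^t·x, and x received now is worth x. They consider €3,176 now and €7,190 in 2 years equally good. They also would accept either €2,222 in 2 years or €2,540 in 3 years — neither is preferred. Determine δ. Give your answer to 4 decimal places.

δ ≈ 0.8748

From the later pair, β·δ^2·2222 = β·δ^3·2540; dividing through, δ = 2222/2540 = 0.87480.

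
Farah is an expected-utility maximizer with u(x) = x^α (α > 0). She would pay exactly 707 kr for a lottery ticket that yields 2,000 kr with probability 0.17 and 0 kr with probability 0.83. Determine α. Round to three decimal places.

α ≈ 1.704

EU(lottery) = 0.17·2000^α + 0.83·0 = 0.17·2000^α.
Equating: 707^α = 0.17·2000^α, i.e. 0.3535^α = 0.17.
α = ln(0.17) / ln(707/2000) = -1.771957/-1.039872 ≈ 1.704.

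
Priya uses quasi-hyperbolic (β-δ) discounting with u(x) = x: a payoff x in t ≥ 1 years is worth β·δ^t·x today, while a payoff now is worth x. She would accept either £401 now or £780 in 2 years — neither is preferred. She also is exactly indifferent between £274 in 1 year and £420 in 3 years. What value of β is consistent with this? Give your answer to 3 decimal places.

Both payoffs in the second observation are in the future, so β drops out: δ^1·274 = δ^3·420 ⇒ δ^2 = 274/420 = 0.65238, so δ = 0.80770.
Now use the now-vs-future pair: 401 = β·δ^2·780 gives β = 401/(0.65238·780) ≈ 0.788.

β ≈ 0.788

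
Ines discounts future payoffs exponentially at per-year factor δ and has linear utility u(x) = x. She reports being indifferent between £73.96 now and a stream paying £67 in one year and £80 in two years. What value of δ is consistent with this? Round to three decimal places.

Present value of the stream is 67·δ + 80·δ². Indifference gives 67δ + 80δ² = 73.96.
So 80δ² + 67δ − 73.96 = 0.
By the quadratic formula (taking the positive root), δ = (−67 + √28156.20) / 160 ≈ 0.630.

δ ≈ 0.630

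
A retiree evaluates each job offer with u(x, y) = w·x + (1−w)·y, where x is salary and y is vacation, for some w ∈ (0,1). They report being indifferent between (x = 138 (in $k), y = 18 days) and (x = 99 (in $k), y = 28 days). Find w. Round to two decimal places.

w = 0.20

Equating utilities: w·138 + (1−w)·18 = w·99 + (1−w)·28.
Collecting terms: w·39 = (1−w)·10.
The marginal rate of substitution is 10/39, so w = 10/(39+10) = 0.20.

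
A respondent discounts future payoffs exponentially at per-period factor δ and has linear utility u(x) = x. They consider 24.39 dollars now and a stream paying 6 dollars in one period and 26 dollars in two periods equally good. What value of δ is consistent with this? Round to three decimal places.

δ ≈ 0.860

The stream is worth 6δ + 26δ² today, so 6δ + 26δ² = 24.39.
That is, 26δ² + 6δ − 24.39 = 0, a quadratic in δ.
By the quadratic formula (taking the positive root), δ = (−6 + √2572.56) / 52 ≈ 0.860.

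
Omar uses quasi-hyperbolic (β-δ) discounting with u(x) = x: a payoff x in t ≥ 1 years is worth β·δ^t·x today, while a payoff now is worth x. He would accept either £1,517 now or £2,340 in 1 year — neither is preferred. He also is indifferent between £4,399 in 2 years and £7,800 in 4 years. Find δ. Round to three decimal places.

Both payoffs in the second observation are in the future, so β drops out: δ^2·4399 = δ^4·7800 ⇒ δ^2 = 4399/7800 = 0.56397, so δ = 0.75098.

δ ≈ 0.751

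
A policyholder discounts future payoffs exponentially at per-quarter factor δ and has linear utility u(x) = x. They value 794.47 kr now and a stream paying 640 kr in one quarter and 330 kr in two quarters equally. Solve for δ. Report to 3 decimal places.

Equating present values: 794.47 = 640δ + 330δ².
So 330δ² + 640δ − 794.47 = 0.
δ = (−640 + √(640² + 4·330·794.47)) / (2·330) = (−640 + √1458300.40) / 660 ≈ 0.860.

δ ≈ 0.860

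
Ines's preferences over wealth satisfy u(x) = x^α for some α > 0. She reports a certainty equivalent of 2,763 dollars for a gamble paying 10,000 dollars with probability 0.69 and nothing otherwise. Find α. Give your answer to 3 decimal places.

α ≈ 0.288

The lottery's expected utility is 0.69·u(10000) + 0.31·u(0) = 0.69·10000^α (since u(0) = 0 for α > 0).
Equating: 2763^α = 0.69·10000^α, i.e. 0.2763^α = 0.69.
Taking logs: α·ln(2763/10000) = ln(0.69), so α = -0.371064 / -1.286268 ≈ 0.288.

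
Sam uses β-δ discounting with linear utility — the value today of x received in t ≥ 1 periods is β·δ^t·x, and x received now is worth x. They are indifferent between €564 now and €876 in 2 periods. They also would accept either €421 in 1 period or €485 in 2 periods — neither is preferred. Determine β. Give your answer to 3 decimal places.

β ≈ 0.854

From the later pair, β·δ^1·421 = β·δ^2·485; dividing through, δ = 421/485 = 0.86804.
The first indifference: 564 = β·δ^2·876, so β = 564/(δ^2·876) = 564/(0.75350·876) ≈ 0.854.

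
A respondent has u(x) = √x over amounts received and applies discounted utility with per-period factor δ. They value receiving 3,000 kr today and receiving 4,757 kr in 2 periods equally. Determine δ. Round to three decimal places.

δ ≈ 0.891

Equating discounted utilities: u(3000) = δ^2·u(4757) ⇒ δ^2 = u(3000)/u(4757).
With u(x) = √x: δ^2 = √3000/√4757 = √(3000/4757) = 0.79413.
So δ = 0.79413^(1/2) ≈ 0.891.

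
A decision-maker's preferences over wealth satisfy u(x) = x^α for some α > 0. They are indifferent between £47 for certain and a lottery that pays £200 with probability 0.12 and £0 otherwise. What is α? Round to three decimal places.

The lottery's expected utility is 0.12·u(200) + 0.88·u(0) = 0.12·200^α (since u(0) = 0 for α > 0).
Indifference: 47^α = 0.12·200^α, so (47/200)^α = 0.12.
α = ln(0.12) / ln(47/200) = -2.120264/-1.448170 ≈ 1.464.

α ≈ 1.464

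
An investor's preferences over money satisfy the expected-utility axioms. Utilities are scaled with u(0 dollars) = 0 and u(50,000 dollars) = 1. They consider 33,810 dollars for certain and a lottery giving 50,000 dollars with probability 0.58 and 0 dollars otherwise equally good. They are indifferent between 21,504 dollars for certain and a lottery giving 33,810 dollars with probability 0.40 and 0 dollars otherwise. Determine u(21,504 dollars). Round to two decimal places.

0.23

From the first indifference, u(33,810 dollars) = 0.58·u(50,000 dollars) + 0.42·u(0 dollars) = 0.58·1 + 0.42·0 = 0.58.
Then u(21,504 dollars) = 0.40·u(33,810 dollars) + 0.60·u(0 dollars) = 0.40·0.58 + 0.60·0.00 = 0.2320.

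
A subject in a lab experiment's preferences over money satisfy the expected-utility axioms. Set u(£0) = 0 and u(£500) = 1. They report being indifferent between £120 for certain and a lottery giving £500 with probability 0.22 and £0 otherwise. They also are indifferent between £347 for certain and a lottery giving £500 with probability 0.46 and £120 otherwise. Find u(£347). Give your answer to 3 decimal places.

The first gamble pins u(£120): it must equal 0.22·1 + 0.78·0 = 0.22.
Then u(£347) = 0.46·u(£500) + 0.54·u(£120) = 0.46·1.00 + 0.54·0.22 = 0.5788.

0.579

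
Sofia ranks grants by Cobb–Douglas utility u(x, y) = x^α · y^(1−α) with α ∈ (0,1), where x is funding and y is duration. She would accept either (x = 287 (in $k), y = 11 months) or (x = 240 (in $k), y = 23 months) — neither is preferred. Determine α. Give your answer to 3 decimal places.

The Cobb–Douglas utilities coincide, so 287^α·11^(1−α) = 240^α·23^(1−α).
Taking logs: α·ln 287 + (1−α)·ln 11 = α·ln 240 + (1−α)·ln 23, i.e. α·0.178843 = (1−α)·0.737599.
Thus α·(0.916442) = 0.737599, so α = 0.737599/0.916442 ≈ 0.805.

α ≈ 0.805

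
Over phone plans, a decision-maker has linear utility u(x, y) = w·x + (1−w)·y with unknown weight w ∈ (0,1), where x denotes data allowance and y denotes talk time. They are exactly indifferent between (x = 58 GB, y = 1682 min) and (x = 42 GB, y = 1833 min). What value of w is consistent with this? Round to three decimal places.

u(58,1682) = u(42,1833) means w·58 + (1−w)·1682 = w·42 + (1−w)·1833.
w·(58−42) = (1−w)·(1833−1682), i.e. w·16 = (1−w)·151.
Hence w = 151/(16+151) = 151/167 = 0.904.

w = 0.904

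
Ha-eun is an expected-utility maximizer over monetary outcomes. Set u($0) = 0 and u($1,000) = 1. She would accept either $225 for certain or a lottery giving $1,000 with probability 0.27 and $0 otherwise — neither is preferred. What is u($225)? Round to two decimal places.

u($225) equals the lottery's expected utility: 0.27·1 + 0.73·0 = 0.27.

0.27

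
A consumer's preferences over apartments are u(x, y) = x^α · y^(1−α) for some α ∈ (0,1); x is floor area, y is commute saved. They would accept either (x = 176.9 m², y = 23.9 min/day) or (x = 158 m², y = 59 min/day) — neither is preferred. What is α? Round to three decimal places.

Indifference: 176.9^α · 23.9^(1−α) = 158^α · 59^(1−α).
Rearrange to (176.9/158)^α = (59/23.9)^(1−α) and take logs: α·0.112990 = (1−α)·0.903659.
So α/(1−α) = (0.903659)/(0.112990) = 7.997690, and α = 7.997690/8.997690 ≈ 0.889.

α ≈ 0.889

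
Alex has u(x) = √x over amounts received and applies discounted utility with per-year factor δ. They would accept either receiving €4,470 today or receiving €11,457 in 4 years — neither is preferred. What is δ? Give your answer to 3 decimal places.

Equating discounted utilities: u(4470) = δ^4·u(11457) ⇒ δ^4 = u(4470)/u(11457).
Since u(x) = √x, δ^4 = √(4470/11457) = 0.62462.
So δ = 0.62462^(1/4) ≈ 0.889.

δ ≈ 0.889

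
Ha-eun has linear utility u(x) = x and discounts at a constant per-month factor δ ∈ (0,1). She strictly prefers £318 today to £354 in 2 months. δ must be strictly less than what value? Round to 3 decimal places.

Comparing present values: 318 > δ^2·354.
Dividing by 354: δ^2 < 0.89831. Both sides are positive, so the square root keeps the direction.
δ < 0.89831^(1/2) = 0.948.

δ < 0.948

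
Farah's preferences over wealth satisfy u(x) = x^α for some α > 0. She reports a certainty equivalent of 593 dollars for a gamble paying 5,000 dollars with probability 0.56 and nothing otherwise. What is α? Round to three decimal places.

The lottery's expected utility is 0.56·u(5000) + 0.44·u(0) = 0.56·5000^α (since u(0) = 0 for α > 0).
Setting u(593) equal to that: 593^α = 0.56·5000^α ⇒ (593/5000)^α = 0.56.
Taking logs: α·ln(593/5000) = ln(0.56), so α = -0.579818 / -2.131999 ≈ 0.272.

α ≈ 0.272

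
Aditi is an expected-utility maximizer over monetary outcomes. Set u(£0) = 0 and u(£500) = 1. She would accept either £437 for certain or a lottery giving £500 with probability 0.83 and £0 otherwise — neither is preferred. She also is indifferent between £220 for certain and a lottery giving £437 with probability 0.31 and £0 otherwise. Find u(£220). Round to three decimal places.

0.257

The first gamble pins u(£437): it must equal 0.83·1 + 0.17·0 = 0.83.
The second indifference gives u(£220) = 0.31·u(£437) + 0.69·u(£0) = 0.31·0.83 + 0.69·0.00 = 0.2573.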